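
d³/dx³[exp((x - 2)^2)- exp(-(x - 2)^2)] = (8*x^3*exp(2*x^2 - 8*x + 8) + 8*x^3 - 48*x^2*exp(2*x^2 - 8*x + 8) - 48*x^2 + 108*x*exp(2*x^2 - 8*x + 8) + 84*x - 88*exp(2*x^2 - 8*x + 8) - 40)*exp(-x^2 + 4*x - 4)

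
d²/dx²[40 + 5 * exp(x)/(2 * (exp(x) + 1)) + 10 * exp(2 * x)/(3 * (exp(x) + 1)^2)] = (-55*exp(3*x) + 80*exp(2*x) + 15*exp(x))/(6*exp(4*x) + 24*exp(3*x) + 36*exp(2*x) + 24*exp(x) + 6)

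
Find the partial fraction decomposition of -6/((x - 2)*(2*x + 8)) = 1/(2*(x + 4)) - 1/(2*(x - 2))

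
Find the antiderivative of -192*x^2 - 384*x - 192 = -64*x^3 - 192*x^2 - 192*x + C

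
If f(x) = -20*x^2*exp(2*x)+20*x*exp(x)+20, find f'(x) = -40*x^2*exp(2*x) - 40*x*exp(2*x) + 20*x*exp(x) + 20*exp(x)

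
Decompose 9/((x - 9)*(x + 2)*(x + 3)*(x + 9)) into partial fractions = -1/(84*(x + 9)) + 1/(8*(x + 3)) - 9/(77*(x + 2)) + 1/(264*(x - 9))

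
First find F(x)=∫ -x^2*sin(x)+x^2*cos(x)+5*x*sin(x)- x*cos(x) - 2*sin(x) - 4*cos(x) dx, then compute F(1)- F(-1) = -6*cos(1)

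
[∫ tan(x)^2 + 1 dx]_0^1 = tan(1)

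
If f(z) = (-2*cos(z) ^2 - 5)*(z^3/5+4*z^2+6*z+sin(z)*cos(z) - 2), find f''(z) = 4*z^3*cos(2*z)/5 + 12*z^2*sin(2*z)/5 + 16*z^2*cos(2*z) + 32*z*sin(2*z) + 114*z*cos(2*z)/5 - 36*z/5 + 36*sin(2*z) + 4*sin(4*z) - 16*cos(2*z) - 48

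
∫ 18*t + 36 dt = 9*t^2 + 36*t + C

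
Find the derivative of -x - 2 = -1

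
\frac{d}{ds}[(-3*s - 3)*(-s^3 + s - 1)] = 12*s^3 + 9*s^2 - 6*s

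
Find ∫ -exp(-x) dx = exp(-x) + C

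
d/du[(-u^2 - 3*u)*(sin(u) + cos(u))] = u^2*sin(u) - u^2*cos(u) + u*sin(u) - 5*u*cos(u) - 3*sin(u) - 3*cos(u)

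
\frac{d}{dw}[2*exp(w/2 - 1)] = exp(w/2 - 1)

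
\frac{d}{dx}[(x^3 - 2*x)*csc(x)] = (-x^3*cos(x)/sin(x) + 3*x^2 + 2*x*cos(x)/sin(x) - 2)/sin(x)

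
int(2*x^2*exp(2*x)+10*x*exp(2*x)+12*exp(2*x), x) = (x + 2)^2*exp(2*x) + C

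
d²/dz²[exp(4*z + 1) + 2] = 16*exp(4*z + 1)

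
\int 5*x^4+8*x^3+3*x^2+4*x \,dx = x^5 + 2*x^4 + x^3 + 2*x^2 + C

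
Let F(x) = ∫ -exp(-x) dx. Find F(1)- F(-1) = -E + exp(-1)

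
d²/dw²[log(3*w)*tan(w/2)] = (w^2*log(w)*sin(w/2)/cos(w/2)^3 + w^2*log(3)*sin(w/2)/cos(w/2)^3 + 2*w/cos(w/2)^2 - 2*tan(w/2))/(2*w^2)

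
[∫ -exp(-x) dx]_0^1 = -1 + exp(-1)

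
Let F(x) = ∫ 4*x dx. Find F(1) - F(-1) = 0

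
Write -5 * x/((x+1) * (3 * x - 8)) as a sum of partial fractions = -40/(11*(3*x - 8)) - 5/(11*(x + 1))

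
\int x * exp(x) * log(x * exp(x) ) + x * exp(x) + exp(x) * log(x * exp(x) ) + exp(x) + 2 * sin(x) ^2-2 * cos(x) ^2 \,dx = x*(x + log(x))*exp(x) - sin(2*x) + C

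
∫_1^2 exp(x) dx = -E + exp(2)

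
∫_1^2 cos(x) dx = -sin(1) + sin(2)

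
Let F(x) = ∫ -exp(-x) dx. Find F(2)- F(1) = -exp(-1) + exp(-2)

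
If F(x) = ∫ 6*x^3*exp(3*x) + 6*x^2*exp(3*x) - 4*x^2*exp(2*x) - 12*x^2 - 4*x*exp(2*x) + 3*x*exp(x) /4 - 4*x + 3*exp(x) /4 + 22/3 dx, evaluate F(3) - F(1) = -18*exp(6) - 316/3 - 3*E/4 + exp(3)/4 + 2*exp(2) + 54*exp(9)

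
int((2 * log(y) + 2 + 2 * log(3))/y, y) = (log(3*y) + 1)^2 + C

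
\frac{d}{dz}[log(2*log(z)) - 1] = 1/(z*log(z))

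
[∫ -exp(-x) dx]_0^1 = -1 + exp(-1)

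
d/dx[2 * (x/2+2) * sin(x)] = x*cos(x) + sin(x) + 4*cos(x)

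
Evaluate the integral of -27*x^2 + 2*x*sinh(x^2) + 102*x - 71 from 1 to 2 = -cosh(1) + 19 + cosh(4)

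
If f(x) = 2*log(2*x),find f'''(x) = 4/x^3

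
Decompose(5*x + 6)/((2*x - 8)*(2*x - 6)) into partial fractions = -21/(4*(x - 3)) + 13/(2*(x - 4))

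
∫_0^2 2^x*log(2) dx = 3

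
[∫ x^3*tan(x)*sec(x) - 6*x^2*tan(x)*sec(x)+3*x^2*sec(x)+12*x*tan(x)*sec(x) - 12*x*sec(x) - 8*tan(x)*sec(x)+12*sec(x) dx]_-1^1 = 26*sec(1)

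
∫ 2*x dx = x^2 + C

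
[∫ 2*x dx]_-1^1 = 0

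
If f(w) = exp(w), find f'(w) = exp(w)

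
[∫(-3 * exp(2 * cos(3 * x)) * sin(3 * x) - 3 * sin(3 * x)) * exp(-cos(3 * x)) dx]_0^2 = -E - exp(-cos(6)) + exp(-1) + exp(cos(6))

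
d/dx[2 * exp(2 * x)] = 4*exp(2*x)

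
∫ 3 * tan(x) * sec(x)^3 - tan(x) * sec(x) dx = tan(x)^2*sec(x) + C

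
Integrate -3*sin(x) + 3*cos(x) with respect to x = 3*sqrt(2)*sin(x + pi/4) + C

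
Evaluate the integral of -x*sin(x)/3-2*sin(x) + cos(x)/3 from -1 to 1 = 2*cos(1)/3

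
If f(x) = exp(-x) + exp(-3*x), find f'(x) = (-exp(2*x) - 3)*exp(-3*x)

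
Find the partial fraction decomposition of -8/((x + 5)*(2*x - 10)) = 2/(5*(x + 5)) - 2/(5*(x - 5))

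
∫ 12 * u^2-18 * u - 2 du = 4*u^3 - 9*u^2 - 2*u + C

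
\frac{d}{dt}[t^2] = 2*t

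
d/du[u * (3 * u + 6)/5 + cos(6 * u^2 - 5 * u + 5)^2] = -12*u*sin(12*u^2 - 10*u + 10) + 6*u/5 + 5*sin(12*u^2 - 10*u + 10) + 6/5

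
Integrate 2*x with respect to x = x^2 + C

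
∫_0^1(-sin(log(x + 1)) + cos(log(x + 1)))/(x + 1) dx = -1 + sin(log(2)) + cos(log(2))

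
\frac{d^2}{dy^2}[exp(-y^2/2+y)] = y^2*exp(-y^2/2 + y) - 2*y*exp(-y^2/2 + y)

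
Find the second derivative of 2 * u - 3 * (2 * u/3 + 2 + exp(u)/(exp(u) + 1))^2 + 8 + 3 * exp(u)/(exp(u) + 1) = (12*u*exp(3*u) - 12*u*exp(u) - 8*exp(4*u) - 11*exp(3*u) - 132*exp(2*u) - 83*exp(u) - 8)/(3*exp(4*u) + 12*exp(3*u) + 18*exp(2*u) + 12*exp(u) + 3)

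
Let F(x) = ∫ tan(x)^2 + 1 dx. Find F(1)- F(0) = tan(1)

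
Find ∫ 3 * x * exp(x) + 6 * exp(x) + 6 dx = 3*(x + 1)*(exp(x) + 2) + C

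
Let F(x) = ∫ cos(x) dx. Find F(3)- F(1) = -sin(1) + sin(3)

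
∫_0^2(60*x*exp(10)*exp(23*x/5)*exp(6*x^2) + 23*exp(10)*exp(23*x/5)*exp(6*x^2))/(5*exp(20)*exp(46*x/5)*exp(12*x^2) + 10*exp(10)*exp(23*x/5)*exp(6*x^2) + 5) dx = -exp(10)/(1 + exp(10)) + exp(216/5)/(1 + exp(216/5))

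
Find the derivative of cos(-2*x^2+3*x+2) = (4*x - 3)*sin(-2*x^2 + 3*x + 2)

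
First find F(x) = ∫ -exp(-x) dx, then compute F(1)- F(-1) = -E + exp(-1)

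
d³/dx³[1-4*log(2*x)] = -8/x^3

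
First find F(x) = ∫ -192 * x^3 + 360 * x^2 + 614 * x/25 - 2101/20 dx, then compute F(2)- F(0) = 1551/50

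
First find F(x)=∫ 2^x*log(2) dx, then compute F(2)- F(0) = 3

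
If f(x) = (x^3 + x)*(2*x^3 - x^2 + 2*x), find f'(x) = 12*x^5 - 5*x^4 + 16*x^3 - 3*x^2 + 4*x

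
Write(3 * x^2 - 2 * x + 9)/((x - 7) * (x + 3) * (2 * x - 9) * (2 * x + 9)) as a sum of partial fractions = -35/(138*(2*x + 9)) - 9/(50*(2*x - 9)) + 7/(75*(x + 3)) + 71/(575*(x - 7))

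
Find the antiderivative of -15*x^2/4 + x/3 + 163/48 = -5*x^3/4 + x^2/6 + 163*x/48 + C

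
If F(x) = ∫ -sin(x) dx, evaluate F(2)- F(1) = -cos(1) + cos(2)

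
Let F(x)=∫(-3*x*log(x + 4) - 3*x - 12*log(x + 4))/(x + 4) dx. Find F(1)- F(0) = -3*log(5)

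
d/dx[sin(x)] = cos(x)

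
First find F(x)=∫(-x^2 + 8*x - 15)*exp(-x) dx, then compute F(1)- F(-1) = -16*E + 4*exp(-1)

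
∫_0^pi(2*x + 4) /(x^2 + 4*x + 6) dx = -log(6) + log(2 + (2 + pi)^2)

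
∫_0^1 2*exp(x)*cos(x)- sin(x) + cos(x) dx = -2 + (1 + E)*(cos(1) + sin(1))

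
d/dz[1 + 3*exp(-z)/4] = -3*exp(-z)/4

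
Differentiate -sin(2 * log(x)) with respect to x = -2*cos(2*log(x))/x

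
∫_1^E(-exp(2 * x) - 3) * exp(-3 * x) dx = -exp(-1) - exp(-3) + exp(-3*E) + exp(-E)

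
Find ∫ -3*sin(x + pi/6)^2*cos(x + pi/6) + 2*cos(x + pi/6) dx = (2 - sin(x + pi/6)^2)*sin(x + pi/6) + C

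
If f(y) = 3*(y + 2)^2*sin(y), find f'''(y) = -3*y^2*cos(y) - 18*y*sin(y) - 12*y*cos(y) - 36*sin(y) + 6*cos(y)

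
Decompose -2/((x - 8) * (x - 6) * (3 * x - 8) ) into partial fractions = -9/(80*(3*x - 8)) + 1/(10*(x - 6)) - 1/(16*(x - 8))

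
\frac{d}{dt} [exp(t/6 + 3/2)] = exp(t/6 + 3/2)/6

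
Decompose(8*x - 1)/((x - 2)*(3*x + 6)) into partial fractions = 17/(12*(x + 2)) + 5/(4*(x - 2))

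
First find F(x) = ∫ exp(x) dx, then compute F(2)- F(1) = -E + exp(2)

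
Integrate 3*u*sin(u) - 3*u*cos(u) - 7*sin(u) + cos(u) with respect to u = -sqrt(2)*(3*u - 4)*sin(u + pi/4) + C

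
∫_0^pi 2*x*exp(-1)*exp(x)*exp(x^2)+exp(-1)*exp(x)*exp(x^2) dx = -exp(-1) + exp(-1 + pi + pi^2)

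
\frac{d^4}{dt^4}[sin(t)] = sin(t)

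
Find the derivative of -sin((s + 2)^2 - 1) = -2*(s + 2)*cos(s^2 + 4*s + 3)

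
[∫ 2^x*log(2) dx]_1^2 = 2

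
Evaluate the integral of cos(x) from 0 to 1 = sin(1)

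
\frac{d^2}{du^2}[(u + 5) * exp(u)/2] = u*exp(u)/2 + 7*exp(u)/2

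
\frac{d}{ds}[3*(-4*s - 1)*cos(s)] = 12*s*sin(s) + 3*sin(s) - 12*cos(s)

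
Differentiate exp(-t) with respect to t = -exp(-t)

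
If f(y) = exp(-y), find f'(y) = -exp(-y)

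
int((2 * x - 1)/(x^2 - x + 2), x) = log(2*x^2 - 2*x + 4) + C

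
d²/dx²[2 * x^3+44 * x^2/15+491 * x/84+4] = 12*x + 88/15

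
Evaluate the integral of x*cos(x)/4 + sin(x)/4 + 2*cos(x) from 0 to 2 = 5*sin(2)/2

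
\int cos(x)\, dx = sin(x) + C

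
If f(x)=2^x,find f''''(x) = 2^x*log(2)^4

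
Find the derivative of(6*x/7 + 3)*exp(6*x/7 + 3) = 36*x*exp(6*x/7 + 3)/49 + 24*exp(6*x/7 + 3)/7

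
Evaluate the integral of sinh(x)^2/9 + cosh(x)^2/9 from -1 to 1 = sinh(2)/9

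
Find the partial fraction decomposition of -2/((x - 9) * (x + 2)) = 2/(11*(x + 2)) - 2/(11*(x - 9))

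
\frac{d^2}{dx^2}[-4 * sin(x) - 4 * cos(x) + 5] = 4*sin(x) + 4*cos(x)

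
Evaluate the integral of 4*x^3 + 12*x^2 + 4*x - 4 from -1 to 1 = 0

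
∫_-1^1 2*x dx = 0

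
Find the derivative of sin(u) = cos(u)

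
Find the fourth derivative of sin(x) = sin(x)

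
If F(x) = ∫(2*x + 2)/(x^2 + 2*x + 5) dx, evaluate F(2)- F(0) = -log(5) + log(13)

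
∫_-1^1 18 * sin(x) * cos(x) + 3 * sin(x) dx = 0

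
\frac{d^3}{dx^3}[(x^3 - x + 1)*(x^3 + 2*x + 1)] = 120*x^3 + 24*x + 12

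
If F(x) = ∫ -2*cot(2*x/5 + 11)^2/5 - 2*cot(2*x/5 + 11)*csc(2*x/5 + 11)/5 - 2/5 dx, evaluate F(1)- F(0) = csc(57/5) + cot(57/5) - cot(11) - csc(11)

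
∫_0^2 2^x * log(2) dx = 3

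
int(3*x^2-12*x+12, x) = x^3 - 6*x^2 + 12*x + C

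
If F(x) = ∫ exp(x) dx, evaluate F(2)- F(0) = -1 + exp(2)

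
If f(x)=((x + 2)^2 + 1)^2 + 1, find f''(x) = 12*x^2 + 48*x + 52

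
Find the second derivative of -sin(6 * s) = 36*sin(6*s)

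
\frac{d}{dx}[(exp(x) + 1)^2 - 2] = 2*exp(2*x) + 2*exp(x)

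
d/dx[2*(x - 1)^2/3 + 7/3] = 4*x/3 - 4/3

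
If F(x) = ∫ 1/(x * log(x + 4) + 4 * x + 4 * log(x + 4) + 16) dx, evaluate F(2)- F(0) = -log(log(4) + 4) + log(log(6) + 4)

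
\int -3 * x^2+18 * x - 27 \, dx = -x^3 + 9*x^2 - 27*x + C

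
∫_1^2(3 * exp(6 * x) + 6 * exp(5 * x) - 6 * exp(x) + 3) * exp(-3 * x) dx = -(-exp(-1) + 1 + E)^3 + (-exp(-2) + 1 + exp(2))^3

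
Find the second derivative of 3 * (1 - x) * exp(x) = -3*x*exp(x) - 3*exp(x)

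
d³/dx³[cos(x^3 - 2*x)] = 27*x^6*sin(x^3 - 2*x) - 54*x^4*sin(x^3 - 2*x) - 54*x^3*cos(x^3 - 2*x) + 36*x^2*sin(x^3 - 2*x) + 36*x*cos(x^3 - 2*x) - 14*sin(x^3 - 2*x)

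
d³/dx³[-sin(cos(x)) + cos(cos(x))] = -sqrt(2)*(sin(x)^2*sin(cos(x) + pi/4) + sin(cos(x) + pi/4) + 3*cos(x)*cos(cos(x) + pi/4))*sin(x)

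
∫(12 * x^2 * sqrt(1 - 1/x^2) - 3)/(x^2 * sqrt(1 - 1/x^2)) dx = 12*x - 3*asec(x) + C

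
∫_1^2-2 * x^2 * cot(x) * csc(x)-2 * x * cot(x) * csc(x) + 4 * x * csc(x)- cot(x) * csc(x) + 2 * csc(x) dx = -5*csc(1) + 13*csc(2)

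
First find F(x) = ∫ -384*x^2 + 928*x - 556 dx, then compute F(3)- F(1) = -728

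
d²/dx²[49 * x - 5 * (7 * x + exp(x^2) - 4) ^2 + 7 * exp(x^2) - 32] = -280*x^3*exp(x^2) - 80*x^2*exp(2*x^2) + 188*x^2*exp(x^2) - 420*x*exp(x^2) - 20*exp(2*x^2) + 94*exp(x^2) - 490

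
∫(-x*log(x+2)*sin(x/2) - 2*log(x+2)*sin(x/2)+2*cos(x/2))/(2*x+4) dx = log(x + 2)*cos(x/2) + C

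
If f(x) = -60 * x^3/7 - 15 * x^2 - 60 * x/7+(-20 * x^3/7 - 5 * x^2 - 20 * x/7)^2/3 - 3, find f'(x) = 800*x^5/49 + 1000*x^4/21 + 2700*x^3/49 + 20*x^2/7 - 3610*x/147 - 60/7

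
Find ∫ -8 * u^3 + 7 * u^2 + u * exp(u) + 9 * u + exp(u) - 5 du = u*(-12*u^3 + 14*u^2 + 27*u + 6*exp(u) - 30)/6 + C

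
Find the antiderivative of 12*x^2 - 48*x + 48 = 4*x^3 - 24*x^2 + 48*x + C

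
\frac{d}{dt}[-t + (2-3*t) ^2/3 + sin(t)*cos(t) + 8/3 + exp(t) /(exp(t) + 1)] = (6*t*exp(2*t) + 12*t*exp(t) + 6*t - 2*exp(2*t)*sin(t)^2 - 4*exp(2*t) - 4*exp(t)*sin(t)^2 - 7*exp(t) - 2*sin(t)^2 - 4)/(exp(2*t) + 2*exp(t) + 1)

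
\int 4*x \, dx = 2*x^2 + C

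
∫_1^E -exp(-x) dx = -exp(-1) + exp(-E)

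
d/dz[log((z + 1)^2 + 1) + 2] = (2*z + 2)/(z^2 + 2*z + 2)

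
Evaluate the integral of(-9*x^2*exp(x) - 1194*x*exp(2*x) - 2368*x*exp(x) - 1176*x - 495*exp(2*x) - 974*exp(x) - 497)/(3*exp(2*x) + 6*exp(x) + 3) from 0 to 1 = -1094/3 + 11*E/(3*(1 + E))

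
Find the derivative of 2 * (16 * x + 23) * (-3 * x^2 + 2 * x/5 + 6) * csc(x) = 2*(48*x^3*cos(x)/sin(x) - 144*x^2 + 313*x^2*cos(x)/(5*sin(x)) - 626*x/5 - 526*x*cos(x)/(5*sin(x)) + 526/5 - 138*cos(x)/sin(x))/sin(x)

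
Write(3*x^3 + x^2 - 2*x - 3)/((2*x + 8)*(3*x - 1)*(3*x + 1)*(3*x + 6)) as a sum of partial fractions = 7/(220*(3*x + 1)) - 31/(1092*(3*x - 1)) + 57/(572*(x + 4)) - 19/(420*(x + 2))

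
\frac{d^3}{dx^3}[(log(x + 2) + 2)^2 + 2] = (4*log(x + 2) + 2)/(x^3 + 6*x^2 + 12*x + 8)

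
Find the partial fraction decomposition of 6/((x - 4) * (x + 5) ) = -2/(3*(x + 5)) + 2/(3*(x - 4))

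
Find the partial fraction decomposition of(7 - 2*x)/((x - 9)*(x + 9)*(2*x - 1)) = -24/(323*(2*x - 1)) + 25/(342*(x + 9)) - 11/(306*(x - 9))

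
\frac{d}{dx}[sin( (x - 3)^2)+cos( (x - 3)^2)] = -2*x*sin(x^2 - 6*x + 9) + 2*x*cos(x^2 - 6*x + 9) + 6*sin(x^2 - 6*x + 9) - 6*cos(x^2 - 6*x + 9)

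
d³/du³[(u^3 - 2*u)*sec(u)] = (-u^3*sin(u)/cos(u) + 6*u^3*sin(u)/cos(u)^3 - 9*u^2 + 18*u^2/cos(u)^2 + 20*u*sin(u)/cos(u) - 12*u*sin(u)/cos(u)^3 + 12 - 12/cos(u)^2)/cos(u)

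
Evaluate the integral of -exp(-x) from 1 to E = -exp(-1) + exp(-E)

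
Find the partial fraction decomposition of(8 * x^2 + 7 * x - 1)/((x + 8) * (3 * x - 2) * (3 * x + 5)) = -86/(399*(3*x + 5)) + 5/(42*(3*x - 2)) + 35/(38*(x + 8))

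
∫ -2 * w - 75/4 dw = -w^2 - 75*w/4 + C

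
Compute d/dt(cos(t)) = -sin(t)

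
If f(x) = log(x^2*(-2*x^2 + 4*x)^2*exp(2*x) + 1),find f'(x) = (8*x^6*exp(2*x) - 8*x^5*exp(2*x) - 48*x^4*exp(2*x) + 64*x^3*exp(2*x))/(4*x^6*exp(2*x) - 16*x^5*exp(2*x) + 16*x^4*exp(2*x) + 1)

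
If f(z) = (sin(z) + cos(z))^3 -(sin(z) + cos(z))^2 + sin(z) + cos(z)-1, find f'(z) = 3*sqrt(2)*sin(3*z + pi/4)/2 - 2*cos(2*z) + 5*sqrt(2)*cos(z + pi/4)/2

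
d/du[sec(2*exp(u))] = 2*exp(u)*tan(2*exp(u))*sec(2*exp(u))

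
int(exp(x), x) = exp(x) + C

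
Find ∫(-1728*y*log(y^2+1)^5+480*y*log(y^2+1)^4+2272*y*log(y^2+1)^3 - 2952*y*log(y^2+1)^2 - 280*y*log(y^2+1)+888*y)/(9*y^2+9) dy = 2*(-72*log(y^2 + 1)^5 + 24*log(y^2 + 1)^4 + 142*log(y^2 + 1)^3 - 246*log(y^2 + 1)^2 - 35*log(y^2 + 1) + 222)*log(y^2 + 1)/9 + C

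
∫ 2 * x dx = x^2 + C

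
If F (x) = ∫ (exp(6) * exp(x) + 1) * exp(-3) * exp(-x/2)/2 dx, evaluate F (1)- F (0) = -exp(3) - exp(-7/2) + exp(-3) + exp(7/2)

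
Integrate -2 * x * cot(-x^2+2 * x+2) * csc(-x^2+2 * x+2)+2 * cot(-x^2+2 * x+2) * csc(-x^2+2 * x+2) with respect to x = -csc(-x^2 + 2*x + 2) + C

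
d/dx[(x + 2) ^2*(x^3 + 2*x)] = 5*x^4 + 16*x^3 + 18*x^2 + 16*x + 8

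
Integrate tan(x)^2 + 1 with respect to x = tan(x) + C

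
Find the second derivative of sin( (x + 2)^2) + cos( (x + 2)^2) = -4*sqrt(2)*x^2*sin(x^2 + 4*x + pi/4 + 4) - 16*sqrt(2)*x*sin(x^2 + 4*x + pi/4 + 4) - 18*sin(x^2 + 4*x + 4) - 14*cos(x^2 + 4*x + 4)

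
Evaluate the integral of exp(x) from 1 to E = -E + exp(E)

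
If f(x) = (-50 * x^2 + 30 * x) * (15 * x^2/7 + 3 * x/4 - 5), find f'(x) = -3000*x^3/7 + 1125*x^2/14 + 545*x - 150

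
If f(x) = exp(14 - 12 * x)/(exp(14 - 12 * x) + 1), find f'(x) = -12*exp(12*x - 14)/(exp(-28)*exp(24*x) + 2*exp(-14)*exp(12*x) + 1)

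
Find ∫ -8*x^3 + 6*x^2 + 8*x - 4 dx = -2*x^4 + 2*x^3 + 4*x^2 - 4*x + C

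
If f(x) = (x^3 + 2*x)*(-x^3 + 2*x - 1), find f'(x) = -6*x^5 - 3*x^2 + 8*x - 2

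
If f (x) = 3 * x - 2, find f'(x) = 3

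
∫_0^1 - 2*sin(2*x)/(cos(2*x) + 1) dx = -log(2) + log(cos(2) + 1)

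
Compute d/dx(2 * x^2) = 4*x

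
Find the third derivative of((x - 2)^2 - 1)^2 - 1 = 24*x - 48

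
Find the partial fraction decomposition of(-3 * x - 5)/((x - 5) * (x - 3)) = 7/(x - 3) - 10/(x - 5)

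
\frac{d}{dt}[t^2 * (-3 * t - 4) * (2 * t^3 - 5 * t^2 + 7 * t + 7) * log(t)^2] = -36*t^5*log(t)^2 - 12*t^5*log(t) + 35*t^4*log(t)^2 + 14*t^4*log(t) - 4*t^3*log(t)^2 - 2*t^3*log(t) - 147*t^2*log(t)^2 - 98*t^2*log(t) - 56*t*log(t)^2 - 56*t*log(t)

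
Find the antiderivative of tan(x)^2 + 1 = tan(x) + C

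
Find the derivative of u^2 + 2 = 2*u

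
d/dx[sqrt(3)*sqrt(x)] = sqrt(3)/(2*sqrt(x))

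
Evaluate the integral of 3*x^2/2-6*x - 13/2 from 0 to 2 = -21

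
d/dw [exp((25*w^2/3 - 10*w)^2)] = 2500*w^3*exp(625*w^4/9 - 500*w^3/3 + 100*w^2)/9 - 500*w^2*exp(625*w^4/9 - 500*w^3/3 + 100*w^2) + 200*w*exp(625*w^4/9 - 500*w^3/3 + 100*w^2)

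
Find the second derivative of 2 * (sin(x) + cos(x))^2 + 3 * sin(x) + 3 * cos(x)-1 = -8*sin(2*x) - 3*sqrt(2)*sin(x + pi/4)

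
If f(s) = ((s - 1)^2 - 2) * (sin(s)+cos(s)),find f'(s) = sqrt(2)*s^2*cos(s + pi/4) + 4*s*sin(s) - sin(s) - 3*cos(s)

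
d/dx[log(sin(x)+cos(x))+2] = 1/tan(x + pi/4)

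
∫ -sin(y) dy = cos(y) + C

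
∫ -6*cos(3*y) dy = -2*sin(3*y) + C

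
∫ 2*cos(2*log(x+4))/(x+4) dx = sin(2*log(x + 4)) + C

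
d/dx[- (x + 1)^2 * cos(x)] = x^2*sin(x) + 2*x*sin(x) - 2*x*cos(x) + sin(x) - 2*cos(x)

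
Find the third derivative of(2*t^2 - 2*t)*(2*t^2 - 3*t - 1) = 96*t - 60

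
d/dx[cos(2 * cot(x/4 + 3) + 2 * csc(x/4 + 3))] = sin(2*cot(x/4 + 3) + 2*csc(x/4 + 3))*cot(x/4 + 3)^2/2 + sin(2*cot(x/4 + 3) + 2*csc(x/4 + 3))*cot(x/4 + 3)*csc(x/4 + 3)/2 + sin(2*cot(x/4 + 3) + 2*csc(x/4 + 3))/2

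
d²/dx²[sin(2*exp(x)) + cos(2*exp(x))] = 2*sqrt(2)*(-2*exp(x)*sin(2*exp(x) + pi/4) + cos(2*exp(x) + pi/4))*exp(x)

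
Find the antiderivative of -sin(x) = cos(x) + C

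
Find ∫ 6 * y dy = 3*y^2 + C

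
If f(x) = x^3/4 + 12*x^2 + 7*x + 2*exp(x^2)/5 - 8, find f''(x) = 8*x^2*exp(x^2)/5 + 3*x/2 + 4*exp(x^2)/5 + 24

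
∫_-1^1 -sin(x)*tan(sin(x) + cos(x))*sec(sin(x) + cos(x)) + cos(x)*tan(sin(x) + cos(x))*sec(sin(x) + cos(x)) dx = -sec(-cos(1) + sin(1)) + sec(cos(1) + sin(1))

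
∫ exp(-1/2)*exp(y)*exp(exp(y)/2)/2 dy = exp(exp(y)/2 - 1/2) + C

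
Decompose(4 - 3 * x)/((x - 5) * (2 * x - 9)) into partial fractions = 19/(2*x - 9) - 11/(x - 5)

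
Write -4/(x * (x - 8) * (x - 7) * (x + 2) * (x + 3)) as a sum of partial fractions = -2/(165*(x + 3)) + 1/(45*(x + 2)) + 2/(315*(x - 7)) - 1/(220*(x - 8)) - 1/(84*x)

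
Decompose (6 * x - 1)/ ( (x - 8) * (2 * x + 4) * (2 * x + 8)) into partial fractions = -25/(96*(x + 4)) + 13/(80*(x + 2)) + 47/(480*(x - 8))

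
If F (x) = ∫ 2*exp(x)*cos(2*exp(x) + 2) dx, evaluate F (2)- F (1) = -sin(2 + 2*E) + sin(2 + 2*exp(2))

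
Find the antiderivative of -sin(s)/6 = cos(s)/6 + C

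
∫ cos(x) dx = sin(x) + C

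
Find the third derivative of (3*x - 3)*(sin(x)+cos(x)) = 3*x*sin(x) - 3*x*cos(x) - 12*sin(x) - 6*cos(x)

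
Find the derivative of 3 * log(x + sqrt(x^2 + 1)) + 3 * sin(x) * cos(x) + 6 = 3*(-2*x^2*sin(x)^2 + x^2 - 2*x*sqrt(x^2 + 1)*sin(x)^2 + x*sqrt(x^2 + 1) + x + sqrt(x^2 + 1) - 2*sin(x)^2 + 1)/(x^2 + x*sqrt(x^2 + 1) + 1)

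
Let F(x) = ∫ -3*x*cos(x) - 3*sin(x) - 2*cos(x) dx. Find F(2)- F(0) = -8*sin(2)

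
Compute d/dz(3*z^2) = 6*z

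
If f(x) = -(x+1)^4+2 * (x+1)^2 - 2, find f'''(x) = -24*x - 24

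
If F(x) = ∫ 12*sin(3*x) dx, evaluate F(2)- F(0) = 4 - 4*cos(6)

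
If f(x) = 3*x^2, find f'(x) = 6*x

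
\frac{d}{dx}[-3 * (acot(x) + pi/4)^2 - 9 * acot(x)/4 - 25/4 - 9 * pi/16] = (24*acot(x) + 9 + 6*pi)/(4*x^2 + 4)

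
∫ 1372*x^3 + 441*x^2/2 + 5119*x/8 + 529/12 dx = 343*x^4 + 147*x^3/2 + 5119*x^2/16 + 529*x/12 + C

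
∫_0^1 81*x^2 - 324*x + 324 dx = 189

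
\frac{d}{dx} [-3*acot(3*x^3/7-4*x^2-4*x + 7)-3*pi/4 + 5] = (189*x^2 - 1176*x - 588)/(9*x^6 - 168*x^5 + 616*x^4 + 1862*x^3 - 1960*x^2 - 2744*x + 2450)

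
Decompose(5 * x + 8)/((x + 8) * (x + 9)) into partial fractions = 37/(x + 9) - 32/(x + 8)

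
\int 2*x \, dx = x^2 + C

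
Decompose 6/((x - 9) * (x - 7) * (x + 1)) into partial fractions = 3/(40*(x + 1)) - 3/(8*(x - 7)) + 3/(10*(x - 9))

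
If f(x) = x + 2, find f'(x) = 1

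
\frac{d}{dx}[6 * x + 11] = 6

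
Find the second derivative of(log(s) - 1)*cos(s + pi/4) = (-s^2*log(s)*cos(s + pi/4) + s^2*cos(s + pi/4) - 2*s*sin(s + pi/4) - cos(s + pi/4))/s^2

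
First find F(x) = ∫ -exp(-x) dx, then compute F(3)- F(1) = -exp(-1) + exp(-3)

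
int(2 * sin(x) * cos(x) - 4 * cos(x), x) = (sin(x) - 2)^2 + C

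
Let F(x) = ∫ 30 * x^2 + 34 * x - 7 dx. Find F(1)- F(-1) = 6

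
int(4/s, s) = 4*log(3*s) + C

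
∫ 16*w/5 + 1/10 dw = 8*w^2/5 + w/10 + C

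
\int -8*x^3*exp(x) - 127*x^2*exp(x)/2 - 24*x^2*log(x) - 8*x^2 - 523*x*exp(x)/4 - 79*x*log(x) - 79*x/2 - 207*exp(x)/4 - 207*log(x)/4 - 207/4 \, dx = -x*(exp(x) + log(x))*(-2*x + 8*(2*x + 5)^2 + 7)/4 + C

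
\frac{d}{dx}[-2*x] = -2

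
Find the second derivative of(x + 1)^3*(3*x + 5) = 36*x^2 + 84*x + 48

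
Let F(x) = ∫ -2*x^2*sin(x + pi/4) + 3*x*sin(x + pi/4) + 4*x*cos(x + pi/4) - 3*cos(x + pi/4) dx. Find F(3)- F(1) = 9*cos(pi/4 + 3) + cos(pi/4 + 1)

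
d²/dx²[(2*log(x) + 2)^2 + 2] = -8*log(x)/x^2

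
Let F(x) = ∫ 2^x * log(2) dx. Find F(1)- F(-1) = 3/2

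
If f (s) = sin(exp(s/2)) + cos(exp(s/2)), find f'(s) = sqrt(2)*exp(s/2)*cos(exp(s/2) + pi/4)/2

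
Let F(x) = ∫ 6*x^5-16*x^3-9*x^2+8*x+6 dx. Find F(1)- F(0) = 4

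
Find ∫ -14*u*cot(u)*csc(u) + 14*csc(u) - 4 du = 2*u*(7*csc(u) - 2) + C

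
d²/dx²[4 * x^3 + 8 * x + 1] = 24*x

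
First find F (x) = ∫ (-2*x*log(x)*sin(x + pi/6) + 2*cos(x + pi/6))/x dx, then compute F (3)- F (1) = 2*log(3)*cos(pi/6 + 3)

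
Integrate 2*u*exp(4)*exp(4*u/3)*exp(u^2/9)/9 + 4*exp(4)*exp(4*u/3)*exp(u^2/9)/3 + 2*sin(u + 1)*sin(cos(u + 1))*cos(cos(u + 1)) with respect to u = exp((u + 6)^2/9) + cos(cos(u + 1))^2 + C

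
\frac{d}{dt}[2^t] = 2^t*log(2)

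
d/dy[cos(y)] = -sin(y)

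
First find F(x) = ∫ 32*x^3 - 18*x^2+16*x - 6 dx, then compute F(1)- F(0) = 4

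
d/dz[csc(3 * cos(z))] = 3*sin(z)*cot(3*cos(z))*csc(3*cos(z))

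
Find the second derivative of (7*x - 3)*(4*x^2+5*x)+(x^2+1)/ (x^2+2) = (168*x^7 + 46*x^6 + 1008*x^5 + 276*x^4 + 2016*x^3 + 546*x^2 + 1344*x + 372)/(x^6 + 6*x^4 + 12*x^2 + 8)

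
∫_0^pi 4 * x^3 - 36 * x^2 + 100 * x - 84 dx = -49 + (-2 + (-3 + pi)^2)^2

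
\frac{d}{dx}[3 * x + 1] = 3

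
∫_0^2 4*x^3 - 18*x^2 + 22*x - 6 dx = 0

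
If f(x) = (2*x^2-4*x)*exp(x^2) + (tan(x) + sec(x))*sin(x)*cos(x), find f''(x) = 8*x^4*exp(x^2) - 16*x^3*exp(x^2) + 20*x^2*exp(x^2) - 24*x*exp(x^2) + 4*exp(x^2) - sin(x) + 2*cos(2*x)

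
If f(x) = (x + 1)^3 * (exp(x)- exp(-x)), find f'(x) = (x^3*exp(2*x) + x^3 + 6*x^2*exp(2*x) + 9*x*exp(2*x) - 3*x + 4*exp(2*x) - 2)*exp(-x)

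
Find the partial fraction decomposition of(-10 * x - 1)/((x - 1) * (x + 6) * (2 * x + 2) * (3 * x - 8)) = -747/(2860*(3*x - 8)) - 59/(1820*(x + 6)) + 9/(220*(x + 1)) + 11/(140*(x - 1))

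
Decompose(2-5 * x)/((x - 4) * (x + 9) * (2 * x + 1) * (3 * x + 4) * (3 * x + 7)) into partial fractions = -123/(4180*(3*x + 7)) + 39/(920*(3*x + 4)) - 8/(935*(2*x + 1)) + 47/(101660*(x + 9)) - 1/(1976*(x - 4))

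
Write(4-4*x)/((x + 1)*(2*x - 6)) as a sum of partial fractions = -1/(x + 1) - 1/(x - 3)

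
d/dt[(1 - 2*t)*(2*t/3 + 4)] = -8*t/3 - 22/3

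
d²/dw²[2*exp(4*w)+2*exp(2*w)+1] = 32*exp(4*w) + 8*exp(2*w)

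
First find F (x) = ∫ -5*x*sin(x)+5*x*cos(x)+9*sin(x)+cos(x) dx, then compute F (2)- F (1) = 6*cos(2) - sin(1) - cos(1) + 6*sin(2)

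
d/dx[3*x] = 3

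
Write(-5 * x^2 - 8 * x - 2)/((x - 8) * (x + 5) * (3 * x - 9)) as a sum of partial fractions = -29/(104*(x + 5)) + 71/(120*(x - 3)) - 386/(195*(x - 8))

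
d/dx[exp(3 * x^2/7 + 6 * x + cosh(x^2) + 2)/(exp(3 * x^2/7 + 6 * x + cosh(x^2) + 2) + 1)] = 2*(7*x*sinh(x^2) + 3*x + 21)*exp(2)*exp(6*x)*exp(3*x^2/7)*exp(cosh(x^2))/(7*(exp(2)*exp(6*x)*exp(3*x^2/7)*exp(cosh(x^2)) + 1)^2)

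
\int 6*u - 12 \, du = 3*u^2 - 12*u + C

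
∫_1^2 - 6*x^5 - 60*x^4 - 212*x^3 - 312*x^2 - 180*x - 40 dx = -2268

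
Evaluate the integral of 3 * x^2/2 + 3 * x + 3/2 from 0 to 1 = 7/2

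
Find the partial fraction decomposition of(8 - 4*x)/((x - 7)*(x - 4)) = 8/(3*(x - 4)) - 20/(3*(x - 7))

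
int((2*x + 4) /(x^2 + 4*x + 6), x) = log((x + 2)^2 + 2) + C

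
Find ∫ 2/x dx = 2*log(-2*x) + C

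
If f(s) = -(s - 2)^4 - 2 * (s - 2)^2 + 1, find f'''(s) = 48 - 24*s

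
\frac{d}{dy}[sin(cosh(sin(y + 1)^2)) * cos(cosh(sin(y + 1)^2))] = -(sin(2*y - 2*cosh(cos(2*y + 2)/2 - 1/2) + 2) + sin(2*y + 2*cosh(cos(2*y + 2)/2 - 1/2) + 2))*sinh(cos(2*y + 2)/2 - 1/2)/2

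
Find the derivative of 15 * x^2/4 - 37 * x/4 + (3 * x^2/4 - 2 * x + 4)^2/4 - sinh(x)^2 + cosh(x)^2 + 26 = 9*x^3/16 - 9*x^2/4 + 25*x/2 - 53/4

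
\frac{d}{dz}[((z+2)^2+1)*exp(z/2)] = z^2*exp(z/2)/2 + 4*z*exp(z/2) + 13*exp(z/2)/2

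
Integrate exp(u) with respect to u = exp(u) + C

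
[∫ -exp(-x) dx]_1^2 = -exp(-1) + exp(-2)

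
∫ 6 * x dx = 3*x^2 + C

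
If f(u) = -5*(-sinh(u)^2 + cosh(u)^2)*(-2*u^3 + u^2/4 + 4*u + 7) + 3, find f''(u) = 60*u - 5/2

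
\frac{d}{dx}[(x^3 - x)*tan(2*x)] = 2*x^3/cos(2*x)^2 + 3*x^2*tan(2*x) - 2*x/cos(2*x)^2 - tan(2*x)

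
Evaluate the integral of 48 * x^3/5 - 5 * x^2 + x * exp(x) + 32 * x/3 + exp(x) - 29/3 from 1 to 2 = -E + 2*exp(2) + 92/3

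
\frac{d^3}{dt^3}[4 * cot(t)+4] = -24*cot(t)^4 - 32*cot(t)^2 - 8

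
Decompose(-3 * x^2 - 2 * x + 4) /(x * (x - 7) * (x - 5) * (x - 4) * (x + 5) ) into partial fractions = -61/(5400*(x + 5)) - 13/(27*(x - 4)) + 81/(100*(x - 5)) - 157/(504*(x - 7)) - 1/(175*x)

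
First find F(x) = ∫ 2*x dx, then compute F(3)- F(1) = 8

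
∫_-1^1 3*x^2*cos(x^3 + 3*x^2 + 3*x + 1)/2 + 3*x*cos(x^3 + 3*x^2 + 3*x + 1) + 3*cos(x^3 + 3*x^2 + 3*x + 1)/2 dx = sin(8)/2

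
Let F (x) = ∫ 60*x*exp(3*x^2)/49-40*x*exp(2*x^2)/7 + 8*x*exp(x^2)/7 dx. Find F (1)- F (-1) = 0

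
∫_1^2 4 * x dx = 6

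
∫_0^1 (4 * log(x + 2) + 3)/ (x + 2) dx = -3*log(2) - 2*log(2)^2 + 2*log(3)^2 + 3*log(3)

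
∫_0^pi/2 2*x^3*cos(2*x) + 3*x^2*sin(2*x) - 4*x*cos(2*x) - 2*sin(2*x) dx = 0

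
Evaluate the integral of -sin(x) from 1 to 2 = -cos(1) + cos(2)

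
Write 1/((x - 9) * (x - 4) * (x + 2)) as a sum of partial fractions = 1/(66*(x + 2)) - 1/(30*(x - 4)) + 1/(55*(x - 9))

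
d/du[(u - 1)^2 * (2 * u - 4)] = 6*u^2 - 16*u + 10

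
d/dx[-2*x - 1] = -2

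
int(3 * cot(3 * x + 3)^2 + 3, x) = -cot(3*x + 3) + C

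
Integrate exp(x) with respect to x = exp(x) + C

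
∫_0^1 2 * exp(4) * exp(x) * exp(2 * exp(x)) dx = -exp(6) + exp(4 + 2*E)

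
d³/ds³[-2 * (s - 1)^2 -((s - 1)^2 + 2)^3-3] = -120*s^3 + 360*s^2 - 504*s + 264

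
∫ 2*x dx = x^2 + C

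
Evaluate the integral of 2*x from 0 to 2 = 4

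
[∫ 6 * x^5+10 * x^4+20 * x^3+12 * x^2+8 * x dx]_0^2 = 256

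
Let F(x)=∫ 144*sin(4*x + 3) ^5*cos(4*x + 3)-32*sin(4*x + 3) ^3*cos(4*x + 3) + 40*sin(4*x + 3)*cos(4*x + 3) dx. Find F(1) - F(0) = -2*sin(7)^4 - 5*sin(3)^2 - 6*sin(3)^6 + 2*sin(3)^4 + 6*sin(7)^6 + 5*sin(7)^2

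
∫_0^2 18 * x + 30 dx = 96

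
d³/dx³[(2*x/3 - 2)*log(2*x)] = (-2*x - 12)/(3*x^3)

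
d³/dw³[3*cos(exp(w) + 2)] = 3*(exp(2*w)*sin(exp(w) + 2) - 3*exp(w)*cos(exp(w) + 2) - sin(exp(w) + 2))*exp(w)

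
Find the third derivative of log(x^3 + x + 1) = (6*x^6 - 6*x^4 - 42*x^3 + 6*x^2 - 6*x + 8)/(x^9 + 3*x^7 + 3*x^6 + 3*x^5 + 6*x^4 + 4*x^3 + 3*x^2 + 3*x + 1)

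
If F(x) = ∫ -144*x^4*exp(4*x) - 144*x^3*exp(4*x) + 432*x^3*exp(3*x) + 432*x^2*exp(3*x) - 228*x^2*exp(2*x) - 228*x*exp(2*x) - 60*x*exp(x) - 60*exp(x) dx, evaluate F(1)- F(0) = -18*exp(2) - 4*(-3*exp(2) + 2 + 6*E)^2 + 16 + 36*E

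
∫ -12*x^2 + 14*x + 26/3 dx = -4*x^3 + 7*x^2 + 26*x/3 + C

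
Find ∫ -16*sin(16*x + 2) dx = cos(16*x + 2) + C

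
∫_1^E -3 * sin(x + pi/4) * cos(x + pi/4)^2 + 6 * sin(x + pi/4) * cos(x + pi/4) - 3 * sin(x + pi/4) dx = (-1 + cos(pi/4 + E))^3 - (-1 + cos(pi/4 + 1))^3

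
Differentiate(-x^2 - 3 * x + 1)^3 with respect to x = -6*x^5 - 45*x^4 - 96*x^3 - 27*x^2 + 48*x - 9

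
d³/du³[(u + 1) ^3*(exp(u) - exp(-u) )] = (u^3*exp(2*u) + u^3 + 12*u^2*exp(2*u) - 6*u^2 + 39*u*exp(2*u) + 3*u + 34*exp(2*u) + 4)*exp(-u)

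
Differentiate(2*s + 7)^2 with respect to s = 8*s + 28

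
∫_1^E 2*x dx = -1 + exp(2)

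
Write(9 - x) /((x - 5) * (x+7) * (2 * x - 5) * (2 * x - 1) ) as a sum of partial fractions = 17/(270*(2*x - 1)) - 13/(190*(2*x - 5)) - 4/(855*(x + 7)) + 1/(135*(x - 5))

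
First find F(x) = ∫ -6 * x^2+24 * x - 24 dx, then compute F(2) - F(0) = -16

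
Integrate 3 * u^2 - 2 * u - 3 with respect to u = u^3 - u^2 - 3*u + C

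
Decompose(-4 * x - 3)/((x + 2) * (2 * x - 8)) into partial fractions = -5/(12*(x + 2)) - 19/(12*(x - 4))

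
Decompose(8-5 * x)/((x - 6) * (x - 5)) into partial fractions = 17/(x - 5) - 22/(x - 6)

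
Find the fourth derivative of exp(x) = exp(x)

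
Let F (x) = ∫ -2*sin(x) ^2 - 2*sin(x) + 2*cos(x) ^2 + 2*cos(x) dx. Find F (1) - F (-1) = 2*sin(2) + 4*sin(1)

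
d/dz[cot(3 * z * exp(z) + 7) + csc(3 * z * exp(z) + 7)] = -3*(z*cos(3*z*exp(z) + 7) + z + cos(3*z*exp(z) + 7) + 1)*exp(z)/sin(3*z*exp(z) + 7)^2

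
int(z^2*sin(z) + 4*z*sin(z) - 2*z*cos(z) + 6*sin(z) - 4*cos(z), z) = (-(z + 2)^2 - 2)*cos(z) + C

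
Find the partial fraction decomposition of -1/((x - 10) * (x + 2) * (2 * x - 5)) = 4/(135*(2*x - 5)) - 1/(108*(x + 2)) - 1/(180*(x - 10))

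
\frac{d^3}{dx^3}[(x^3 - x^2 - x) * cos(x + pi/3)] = x^3*sin(x + pi/3) - x^2*sin(x + pi/3) - 9*x^2*cos(x + pi/3) - 19*x*sin(x + pi/3) + 6*x*cos(x + pi/3) + 6*sin(x + pi/3) + 9*cos(x + pi/3)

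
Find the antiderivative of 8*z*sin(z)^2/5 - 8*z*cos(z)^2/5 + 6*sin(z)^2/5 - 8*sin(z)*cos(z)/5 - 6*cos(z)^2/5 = -(4*z + 3)*sin(2*z)/5 + C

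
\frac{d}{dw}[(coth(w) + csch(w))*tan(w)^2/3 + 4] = (2*sin(w)*sinh(w)/cos(w)^3 + sin(w)*sinh(2*w)/cos(w)^3 - tan(w)^2*cosh(w) - tan(w)^2)/(3*sinh(w)^2)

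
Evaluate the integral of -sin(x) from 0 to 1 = -1 + cos(1)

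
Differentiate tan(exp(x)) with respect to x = exp(x)/cos(exp(x))^2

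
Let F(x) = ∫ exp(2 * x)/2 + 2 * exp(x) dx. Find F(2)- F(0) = -25/4 + (2 + exp(2)/2)^2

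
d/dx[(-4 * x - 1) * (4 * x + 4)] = -32*x - 20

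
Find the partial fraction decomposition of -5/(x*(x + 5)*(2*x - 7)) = -20/(119*(2*x - 7)) - 1/(17*(x + 5)) + 1/(7*x)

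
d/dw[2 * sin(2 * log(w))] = 4*cos(2*log(w))/w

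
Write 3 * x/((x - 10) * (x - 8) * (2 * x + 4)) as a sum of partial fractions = -1/(40*(x + 2)) - 3/(5*(x - 8)) + 5/(8*(x - 10))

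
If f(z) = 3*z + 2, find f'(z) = 3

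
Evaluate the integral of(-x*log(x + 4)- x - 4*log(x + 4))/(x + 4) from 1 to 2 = -2*log(6) + log(5)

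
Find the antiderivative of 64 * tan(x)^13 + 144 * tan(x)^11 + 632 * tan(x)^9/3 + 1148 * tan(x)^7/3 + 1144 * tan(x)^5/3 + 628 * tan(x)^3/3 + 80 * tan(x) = (16*tan(x)^10 + 24*tan(x)^8 + 49*tan(x)^6 + 126*tan(x)^4 + 97*tan(x)^2 + 120)*tan(x)^2/3 + C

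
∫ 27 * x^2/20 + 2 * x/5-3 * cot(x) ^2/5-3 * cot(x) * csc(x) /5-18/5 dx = 9*x^3/20 + x^2/5 - 3*x + 3*cot(x)/5 + 3*csc(x)/5 + C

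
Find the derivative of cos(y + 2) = -sin(y + 2)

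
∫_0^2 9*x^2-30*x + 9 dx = -18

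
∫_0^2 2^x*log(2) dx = 3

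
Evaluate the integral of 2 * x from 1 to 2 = 3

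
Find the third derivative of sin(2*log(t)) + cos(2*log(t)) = 8*(2*sin(2*log(t)) + cos(2*log(t)))/t^3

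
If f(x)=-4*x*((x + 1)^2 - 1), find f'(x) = -12*x^2 - 16*x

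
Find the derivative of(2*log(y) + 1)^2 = (8*log(y) + 4)/y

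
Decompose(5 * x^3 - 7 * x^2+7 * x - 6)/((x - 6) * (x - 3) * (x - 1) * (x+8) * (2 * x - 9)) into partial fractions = -362/(105*(2*x - 9)) - 307/(3465*(x + 8)) + 1/(630*(x - 1)) + 29/(66*(x - 3)) + 48/(35*(x - 6))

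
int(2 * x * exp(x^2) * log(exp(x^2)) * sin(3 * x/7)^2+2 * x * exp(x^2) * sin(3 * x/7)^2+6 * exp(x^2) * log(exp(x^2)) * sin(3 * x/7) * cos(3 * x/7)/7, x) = x^2*exp(x^2)*sin(3*x/7)^2 + C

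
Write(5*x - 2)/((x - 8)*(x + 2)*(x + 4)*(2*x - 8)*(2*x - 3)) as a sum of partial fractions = 4/(455*(2*x - 3)) - 1/(192*(x + 4)) + 1/(140*(x + 2)) - 3/(320*(x - 4)) + 19/(6240*(x - 8))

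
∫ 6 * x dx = 3*x^2 + C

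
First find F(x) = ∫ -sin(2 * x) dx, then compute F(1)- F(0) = -1/2 + cos(2)/2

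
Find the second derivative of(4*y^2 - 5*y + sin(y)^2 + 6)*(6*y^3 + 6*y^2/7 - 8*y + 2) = 12*y^3*cos(2*y) + 480*y^3 + 36*y^2*sin(2*y) + 12*y^2*cos(2*y)/7 - 2232*y^2/7 + 24*y*sin(2*y)/7 - 34*y*cos(2*y) + 114*y/7 - 16*sin(2*y) + 22*cos(2*y)/7 + 750/7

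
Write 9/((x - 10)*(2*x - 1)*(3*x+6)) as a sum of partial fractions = -12/(95*(2*x - 1)) + 1/(20*(x + 2)) + 1/(76*(x - 10))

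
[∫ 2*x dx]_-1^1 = 0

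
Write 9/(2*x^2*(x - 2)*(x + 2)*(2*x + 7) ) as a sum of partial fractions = 24/(539*(2*x + 7)) - 3/(32*(x + 2)) + 9/(352*(x - 2)) + 9/(196*x) - 9/(56*x^2)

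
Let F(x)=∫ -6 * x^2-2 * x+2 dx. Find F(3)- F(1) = -56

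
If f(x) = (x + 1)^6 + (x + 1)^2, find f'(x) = 6*x^5 + 30*x^4 + 60*x^3 + 60*x^2 + 32*x + 8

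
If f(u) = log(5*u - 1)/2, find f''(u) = -25/(50*u^2 - 20*u + 2)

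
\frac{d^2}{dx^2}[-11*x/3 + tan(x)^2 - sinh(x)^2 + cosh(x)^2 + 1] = 6*tan(x)^4 + 8*tan(x)^2 + 2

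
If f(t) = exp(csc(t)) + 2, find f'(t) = -exp(csc(t))*cot(t)*csc(t)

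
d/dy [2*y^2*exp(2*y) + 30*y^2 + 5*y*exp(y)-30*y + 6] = 4*y^2*exp(2*y) + 4*y*exp(2*y) + 5*y*exp(y) + 60*y + 5*exp(y) - 30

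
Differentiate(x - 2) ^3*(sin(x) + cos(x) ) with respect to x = (x - 2)^2*(sqrt(2)*x*cos(x + pi/4) + 5*sin(x) + cos(x))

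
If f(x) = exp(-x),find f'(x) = -exp(-x)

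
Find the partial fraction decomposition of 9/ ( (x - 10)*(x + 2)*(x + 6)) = 9/(64*(x + 6)) - 3/(16*(x + 2)) + 3/(64*(x - 10))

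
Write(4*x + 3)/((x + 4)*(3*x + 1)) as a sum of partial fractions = 5/(11*(3*x + 1)) + 13/(11*(x + 4))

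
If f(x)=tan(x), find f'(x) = cos(x)^(-2)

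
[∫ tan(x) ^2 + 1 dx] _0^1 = tan(1)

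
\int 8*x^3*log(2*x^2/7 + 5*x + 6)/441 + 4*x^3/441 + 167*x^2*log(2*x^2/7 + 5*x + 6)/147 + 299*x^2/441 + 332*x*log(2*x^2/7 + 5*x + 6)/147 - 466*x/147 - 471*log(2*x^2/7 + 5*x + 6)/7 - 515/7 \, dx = (84*x + (x - 9)^2 - 1008)*(2*x^2 + 35*x + 42)*log(2*x^2/7 + 5*x + 6)/441 + C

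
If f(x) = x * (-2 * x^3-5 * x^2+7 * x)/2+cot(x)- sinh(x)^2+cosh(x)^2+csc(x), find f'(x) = -4*x^3 - 15*x^2/2 + 7*x - cot(x)^2 - cot(x)*csc(x) - 1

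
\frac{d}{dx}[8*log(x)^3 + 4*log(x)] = (24*log(x)^2 + 4)/x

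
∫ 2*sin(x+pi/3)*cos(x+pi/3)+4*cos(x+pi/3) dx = (sin(x + pi/3) + 2)^2 + C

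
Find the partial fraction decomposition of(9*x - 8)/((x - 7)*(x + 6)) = 62/(13*(x + 6)) + 55/(13*(x - 7))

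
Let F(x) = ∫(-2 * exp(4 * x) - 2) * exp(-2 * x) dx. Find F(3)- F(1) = -exp(6) - exp(-2) + exp(-6) + exp(2)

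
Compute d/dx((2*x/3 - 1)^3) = 8*x^2/9 - 8*x/3 + 2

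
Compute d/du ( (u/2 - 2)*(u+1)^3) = 2*u^3 - 3*u^2/2 - 9*u - 11/2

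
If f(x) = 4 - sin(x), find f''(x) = sin(x)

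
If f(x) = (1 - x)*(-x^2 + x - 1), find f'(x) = 3*x^2 - 4*x + 2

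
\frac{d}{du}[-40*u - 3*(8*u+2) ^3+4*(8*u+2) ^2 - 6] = -4608*u^2 - 1792*u - 200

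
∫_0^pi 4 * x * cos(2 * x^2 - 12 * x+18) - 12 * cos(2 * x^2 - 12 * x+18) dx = sin(2*(-3 + pi)^2) - sin(18)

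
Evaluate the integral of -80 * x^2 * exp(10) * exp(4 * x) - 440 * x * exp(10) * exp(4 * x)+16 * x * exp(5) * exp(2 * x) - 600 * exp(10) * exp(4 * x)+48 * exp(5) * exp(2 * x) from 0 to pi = -5*(5 + 2*pi)^2*exp(10 + 4*pi) - 20*exp(5) + 125*exp(10) + 4*(5 + 2*pi)*exp(5 + 2*pi)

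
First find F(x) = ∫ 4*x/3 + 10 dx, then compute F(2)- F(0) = 68/3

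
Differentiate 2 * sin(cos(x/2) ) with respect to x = -sin(x/2)*cos(cos(x/2))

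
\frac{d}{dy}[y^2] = 2*y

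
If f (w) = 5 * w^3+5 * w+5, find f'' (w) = 30*w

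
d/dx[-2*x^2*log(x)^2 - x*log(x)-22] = -4*x*log(x)^2 - 4*x*log(x) - log(x) - 1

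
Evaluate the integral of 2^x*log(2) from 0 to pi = -1 + 2^pi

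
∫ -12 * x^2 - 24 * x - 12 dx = -4*x^3 - 12*x^2 - 12*x + C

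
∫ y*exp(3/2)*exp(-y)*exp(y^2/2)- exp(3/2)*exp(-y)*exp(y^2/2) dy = exp((y - 1)^2/2 + 1) + C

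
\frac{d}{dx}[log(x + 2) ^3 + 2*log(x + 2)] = (3*log(x + 2)^2 + 2)/(x + 2)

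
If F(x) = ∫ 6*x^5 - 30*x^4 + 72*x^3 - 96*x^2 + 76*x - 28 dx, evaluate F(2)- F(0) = 0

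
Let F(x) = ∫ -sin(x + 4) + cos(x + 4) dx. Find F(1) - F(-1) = sin(5) - sin(3) + cos(5) - cos(3)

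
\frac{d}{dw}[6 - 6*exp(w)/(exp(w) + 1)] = -6*exp(w)/(exp(2*w) + 2*exp(w) + 1)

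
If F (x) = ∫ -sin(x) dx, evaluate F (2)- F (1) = -cos(1) + cos(2)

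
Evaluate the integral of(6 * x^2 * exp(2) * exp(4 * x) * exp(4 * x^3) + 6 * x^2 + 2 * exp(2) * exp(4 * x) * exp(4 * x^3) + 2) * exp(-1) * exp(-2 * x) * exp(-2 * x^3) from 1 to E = -exp(5) - exp(-2*exp(3) - 2*E - 1) + exp(-5) + exp(1 + 2*E + 2*exp(3))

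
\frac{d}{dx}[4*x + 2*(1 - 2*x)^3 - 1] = -48*x^2 + 48*x - 8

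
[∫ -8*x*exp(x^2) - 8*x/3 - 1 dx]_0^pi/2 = -4*exp(pi^2/4) - pi^2/3 - pi/2 + 4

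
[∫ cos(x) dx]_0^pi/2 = 1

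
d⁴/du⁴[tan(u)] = 24*tan(u)^5 + 40*tan(u)^3 + 16*tan(u)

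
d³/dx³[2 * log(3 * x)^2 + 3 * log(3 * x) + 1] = (8*log(x) - 6 + 8*log(3))/x^3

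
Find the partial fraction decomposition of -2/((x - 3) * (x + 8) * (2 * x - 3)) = 8/(57*(2*x - 3)) - 2/(209*(x + 8)) - 2/(33*(x - 3))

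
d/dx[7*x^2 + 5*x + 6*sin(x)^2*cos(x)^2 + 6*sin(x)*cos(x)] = 14*x - 6*sin(2*x) + 3*sin(4*x) + 6*sqrt(2)*sin(2*x + pi/4) + 5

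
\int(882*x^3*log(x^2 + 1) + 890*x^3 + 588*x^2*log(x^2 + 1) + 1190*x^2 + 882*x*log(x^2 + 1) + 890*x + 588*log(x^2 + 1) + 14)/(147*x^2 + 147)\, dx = 6*x/7 + 4*(x - 14)^2/147 + (3*x^2 + 4*x + 3)*log(x^2 + 1) + C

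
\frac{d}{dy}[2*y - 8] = 2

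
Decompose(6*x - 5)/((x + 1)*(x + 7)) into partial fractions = 47/(6*(x + 7)) - 11/(6*(x + 1))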